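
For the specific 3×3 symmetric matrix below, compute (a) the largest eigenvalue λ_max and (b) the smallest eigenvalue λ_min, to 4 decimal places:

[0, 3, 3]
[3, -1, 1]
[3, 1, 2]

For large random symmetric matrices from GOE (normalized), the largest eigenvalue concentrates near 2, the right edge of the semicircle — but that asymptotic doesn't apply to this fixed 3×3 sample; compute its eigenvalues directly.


Since M is real symmetric, all three eigenvalues are real; they are the roots of det(λI − M) = λ³ − (tr M) λ² + s λ − det M, where s is the sum of the principal 2×2 minors.
tr M = 0 + (-1) + 2 = 1.
s = (0·(-1) − 3²) + (0·2 − 3²) + ((-1)·2 − 1²) = -9 + (-9) + (-3) = -21.
det M (expand along row 1) = 0·(-3) − 3·3 + 3·6 = 9.
Characteristic polynomial: λ³ − λ² − 21λ − 9 = 0.
Substitute λ = y + (tr M)/3 = y + 0.333333 to remove the quadratic term: y³ + p·y + q = 0 with p = s − (tr M)²/3 = -21.333333 and q = −2(tr M)³/27 + (tr M)·s/3 − det M = -16.074074.
Three real roots ⇒ use the trigonometric (Viète) form: r = 2√(−p/3) = 5.333333, φ = arccos(3q/(p·r)) = arccos(0.423828) = 1.133129 rad.
y_k = r·cos(φ/3 − 2πk/3) for k = 0, 1, 2 gives y = 4.957396, -0.775319, -4.182077.
λ_k = y_k + 0.333333 gives λ = 5.2907, -0.4420, -3.8487 (check: the sum is 1.0000 = tr M).

Hence λ_max = 5.2907 and λ_min = -3.8487.


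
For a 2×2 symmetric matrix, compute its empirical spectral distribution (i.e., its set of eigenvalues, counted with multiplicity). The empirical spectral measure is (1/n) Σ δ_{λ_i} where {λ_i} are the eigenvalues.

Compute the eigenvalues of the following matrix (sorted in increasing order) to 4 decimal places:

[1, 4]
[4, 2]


Since M is real symmetric, both eigenvalues are real; they are the roots of det(λI − M) = λ² − (tr M) λ + det M.
tr M = 1 + 2 = 3.
det M = 1·2 − 4² = 2 − 16 = -14.
Characteristic polynomial: λ² − 3λ − 14 = 0.
Discriminant Δ = (tr M)² − 4·det M = 9 − (-56) = 65; √Δ = 8.062258.
λ = (tr M ± √Δ)/2 = (3 ± 8.062258)/2, giving (tr M − √Δ)/2 = -2.5311 and (tr M + √Δ)/2 = 5.5311.

Eigenvalues sorted in increasing order: [-2.5311, 5.5311].


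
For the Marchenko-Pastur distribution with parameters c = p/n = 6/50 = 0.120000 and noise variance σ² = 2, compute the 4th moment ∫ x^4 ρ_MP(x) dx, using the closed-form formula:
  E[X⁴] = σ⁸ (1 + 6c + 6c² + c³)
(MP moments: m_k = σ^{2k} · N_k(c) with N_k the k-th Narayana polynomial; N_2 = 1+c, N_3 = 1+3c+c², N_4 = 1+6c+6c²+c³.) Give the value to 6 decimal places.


E[X⁴] = σ⁸ (1 + 6c + 6c² + c³) (fourth MP moment). With σ² = 2 (so σ⁸ = 16) and c = 6/50 = 0.120000: E[X⁴] = 16 · (1 + 6·0.120000 + 6·(0.120000)² + (0.120000)³) = 16 · 1.808128.

So E[X^4] = 28.930048.


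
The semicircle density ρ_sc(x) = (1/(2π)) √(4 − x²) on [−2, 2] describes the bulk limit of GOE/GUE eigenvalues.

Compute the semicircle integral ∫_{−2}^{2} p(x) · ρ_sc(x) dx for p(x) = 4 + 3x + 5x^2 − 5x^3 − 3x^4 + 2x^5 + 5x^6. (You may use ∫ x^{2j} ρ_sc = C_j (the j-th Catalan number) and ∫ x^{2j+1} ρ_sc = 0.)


Write p(x) = Σ a_i x^i, split into monomials and integrate each against ρ_sc separately.
Using ∫ x^{2j} ρ_sc = C_j = (1/(j+1)) C(2j, j) (Catalan numbers) and ∫ x^{2j+1} ρ_sc = 0 (odd monomials vanish by symmetry):
  i = 0 (even): a_0 · C_{0} = 4 · 1 = 4
  i = 1 (odd): ∫ x^1 ρ_sc = 0 (vanishes)
  i = 2 (even): a_2 · C_{1} = 5 · 1 = 5
  i = 3 (odd): ∫ x^3 ρ_sc = 0 (vanishes)
  i = 4 (even): a_4 · C_{2} = -3 · 2 = -6
  i = 5 (odd): ∫ x^5 ρ_sc = 0 (vanishes)
  i = 6 (even): a_6 · C_{3} = 5 · 5 = 25

Summing the contributions: ∫_{−2}^{2} p(x) ρ_sc(x) dx = 4 + 5 + (-6) + 25 = 28.


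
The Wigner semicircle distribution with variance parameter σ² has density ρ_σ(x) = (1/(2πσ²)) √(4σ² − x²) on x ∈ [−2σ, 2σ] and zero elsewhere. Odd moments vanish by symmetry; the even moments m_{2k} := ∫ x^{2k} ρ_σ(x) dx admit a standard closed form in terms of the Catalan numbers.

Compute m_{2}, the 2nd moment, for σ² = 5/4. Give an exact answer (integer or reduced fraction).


By the scaled semicircle moment identity, m_{2k} = σ^{2k} · C_k with k = 1.
C_1 = (1/(k+1)) · C(2k, k) = (1/2) · C(2, 1) = (1/2) · 2 = 1.
σ^{2k} = (σ²)^k = (5/4)^1 = 5/4.

Therefore m_{2} = σ^{2} · C_1 = (5/4) · 1 = 5/4.


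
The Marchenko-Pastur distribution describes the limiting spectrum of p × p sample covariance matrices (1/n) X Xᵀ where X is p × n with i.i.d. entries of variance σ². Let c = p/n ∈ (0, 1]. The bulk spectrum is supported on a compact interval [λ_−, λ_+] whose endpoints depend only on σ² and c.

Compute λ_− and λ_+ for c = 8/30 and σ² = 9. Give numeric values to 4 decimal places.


c = 8/30 = 0.266667; √c = 0.516398.
λ_− = σ² (1 − √c)² = 9 · (1 − 0.516398)² = 9 · (0.483602)² = 2.104840.
λ_+ = σ² (1 + √c)² = 9 · (1 + 0.516398)² = 9 · (1.516398)² = 20.695160.

Rounded to 4 decimal places: λ_− ≈ 2.1048, λ_+ ≈ 20.6952.


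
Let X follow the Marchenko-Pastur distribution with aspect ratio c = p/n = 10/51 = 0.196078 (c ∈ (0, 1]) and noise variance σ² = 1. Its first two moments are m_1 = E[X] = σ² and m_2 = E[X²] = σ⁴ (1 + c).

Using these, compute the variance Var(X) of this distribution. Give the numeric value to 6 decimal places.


m_1 = E[X] = σ² = 1, so m_1² = 1.
m_2 = E[X²] = σ⁴ (1 + c) = 1 · (1 + 0.196078) = 1 · 1.196078 = 1.196078.
(Note m_2 − m_1² simplifies to c · σ⁴ = 0.196078 · 1.)

Var(X) = m_2 − m_1² = 1.196078 − 1 = 0.196078.


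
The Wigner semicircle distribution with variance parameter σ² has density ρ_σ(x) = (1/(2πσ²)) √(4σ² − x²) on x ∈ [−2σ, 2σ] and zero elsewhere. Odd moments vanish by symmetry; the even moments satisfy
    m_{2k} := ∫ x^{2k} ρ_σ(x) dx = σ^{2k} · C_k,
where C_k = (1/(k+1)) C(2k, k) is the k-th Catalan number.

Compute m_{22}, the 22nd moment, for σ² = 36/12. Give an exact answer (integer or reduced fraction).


By the scaled semicircle moment identity, m_{2k} = σ^{2k} · C_k with k = 11.
C_11 = (1/(k+1)) · C(2k, k) = (1/12) · C(22, 11) = (1/12) · 705432 = 58786.
σ^{2k} = (σ²)^k = (36/12)^11 = 177147.

Therefore m_{22} = σ^{22} · C_11 = 177147 · 58786 = 10413763542.


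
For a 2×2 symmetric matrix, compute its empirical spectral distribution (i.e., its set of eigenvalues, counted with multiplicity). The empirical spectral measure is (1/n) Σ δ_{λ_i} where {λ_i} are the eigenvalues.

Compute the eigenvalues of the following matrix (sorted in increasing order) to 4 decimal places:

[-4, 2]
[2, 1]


Since M is real symmetric, both eigenvalues are real; they are the roots of det(λI − M) = λ² − (tr M) λ + det M.
tr M = -4 + 1 = -3.
det M = (-4)·1 − 2² = -4 − 4 = -8.
Characteristic polynomial: λ² + 3λ − 8 = 0.
Discriminant Δ = (tr M)² − 4·det M = 9 − (-32) = 41; √Δ = 6.403124.
λ = (tr M ± √Δ)/2 = (-3 ± 6.403124)/2, giving (tr M − √Δ)/2 = -4.7016 and (tr M + √Δ)/2 = 1.7016.

Eigenvalues sorted in increasing order: [-4.7016, 1.7016].


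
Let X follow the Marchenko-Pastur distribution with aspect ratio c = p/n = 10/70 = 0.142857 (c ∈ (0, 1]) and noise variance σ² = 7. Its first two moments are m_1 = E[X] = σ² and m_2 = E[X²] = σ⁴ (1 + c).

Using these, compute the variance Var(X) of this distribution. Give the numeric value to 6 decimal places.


m_1 = E[X] = σ² = 7, so m_1² = 49.
m_2 = E[X²] = σ⁴ (1 + c) = 49 · (1 + 0.142857) = 49 · 1.142857 = 56.000000.
(Note m_2 − m_1² simplifies to c · σ⁴ = 0.142857 · 49.)

Var(X) = m_2 − m_1² = 56.000000 − 49 = 7.000000.


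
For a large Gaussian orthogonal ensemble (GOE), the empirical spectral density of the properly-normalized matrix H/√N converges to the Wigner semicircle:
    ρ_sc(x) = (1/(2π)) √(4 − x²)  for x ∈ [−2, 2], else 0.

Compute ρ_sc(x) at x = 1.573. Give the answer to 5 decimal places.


ρ_sc(x) = (1/(2π)) √(4 − x²). With x = 1.573:
  4 − x² = 4 − (1.573)² = 4 − 2.474329 = 1.525671.
  √(4 − x²) = 1.235181.
  1/(2π) = 0.159155.
  ρ_sc(1.573) = 0.159155 · 1.235181 = 0.196585.

Rounded to 5 decimal places: ρ_sc(1.573) ≈ 0.19659.


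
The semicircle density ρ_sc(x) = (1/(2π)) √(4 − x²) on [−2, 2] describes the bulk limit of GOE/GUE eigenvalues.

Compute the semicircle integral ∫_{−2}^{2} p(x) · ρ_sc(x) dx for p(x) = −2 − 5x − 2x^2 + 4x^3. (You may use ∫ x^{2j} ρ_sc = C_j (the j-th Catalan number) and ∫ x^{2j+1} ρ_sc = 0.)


Write p(x) = Σ a_i x^i, split into monomials and integrate each against ρ_sc separately.
Using ∫ x^{2j} ρ_sc = C_j = (1/(j+1)) C(2j, j) (Catalan numbers) and ∫ x^{2j+1} ρ_sc = 0 (odd monomials vanish by symmetry):
  i = 0 (even): a_0 · C_{0} = -2 · 1 = -2
  i = 1 (odd): ∫ x^1 ρ_sc = 0 (vanishes)
  i = 2 (even): a_2 · C_{1} = -2 · 1 = -2
  i = 3 (odd): ∫ x^3 ρ_sc = 0 (vanishes)

Summing the contributions: ∫_{−2}^{2} p(x) ρ_sc(x) dx = (-2) + (-2) = -4.


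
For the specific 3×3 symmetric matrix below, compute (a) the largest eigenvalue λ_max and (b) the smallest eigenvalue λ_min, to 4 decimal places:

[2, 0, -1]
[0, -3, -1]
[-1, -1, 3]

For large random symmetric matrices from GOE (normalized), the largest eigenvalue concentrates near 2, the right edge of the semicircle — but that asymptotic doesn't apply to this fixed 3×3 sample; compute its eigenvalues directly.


Since M is real symmetric, all three eigenvalues are real; they are the roots of det(λI − M) = λ³ − (tr M) λ² + s λ − det M, where s is the sum of the principal 2×2 minors.
tr M = 2 + (-3) + 3 = 2.
s = (2·(-3) − 0²) + (2·3 − (-1)²) + ((-3)·3 − (-1)²) = -6 + 5 + (-10) = -11.
det M (expand along row 1) = 2·(-10) − 0·(-1) + (-1)·(-3) = -17.
Characteristic polynomial: λ³ − 2λ² − 11λ + 17 = 0.
Substitute λ = y + (tr M)/3 = y + 0.666667 to remove the quadratic term: y³ + p·y + q = 0 with p = s − (tr M)²/3 = -12.333333 and q = −2(tr M)³/27 + (tr M)·s/3 − det M = 9.074074.
Three real roots ⇒ use the trigonometric (Viète) form: r = 2√(−p/3) = 4.055175, φ = arccos(3q/(p·r)) = arccos(-0.544294) = 2.146344 rad.
y_k = r·cos(φ/3 − 2πk/3) for k = 0, 1, 2 gives y = 3.060844, 0.773218, -3.834062.
λ_k = y_k + 0.666667 gives λ = 3.7275, 1.4399, -3.1674 (check: the sum is 2.0000 = tr M).

Hence λ_max = 3.7275 and λ_min = -3.1674.


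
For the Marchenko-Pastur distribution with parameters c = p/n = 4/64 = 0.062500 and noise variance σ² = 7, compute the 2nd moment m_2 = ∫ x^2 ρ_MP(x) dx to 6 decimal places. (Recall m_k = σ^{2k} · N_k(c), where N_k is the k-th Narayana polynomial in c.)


E[X²] = σ⁴ (1 + c) (second MP moment). With σ² = 7 (so σ⁴ = 49) and c = 4/64 = 0.062500: E[X²] = 49 · (1 + 0.062500) = 49 · 1.062500.

So E[X^2] = 52.062500.


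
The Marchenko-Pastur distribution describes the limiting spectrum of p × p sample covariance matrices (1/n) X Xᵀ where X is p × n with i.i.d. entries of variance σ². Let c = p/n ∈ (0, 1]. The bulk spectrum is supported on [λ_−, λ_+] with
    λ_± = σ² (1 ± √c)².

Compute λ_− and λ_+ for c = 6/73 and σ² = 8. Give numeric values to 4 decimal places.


c = 6/73 = 0.082192; √c = 0.286691.
λ_− = σ² (1 − √c)² = 8 · (1 − 0.286691)² = 8 · (0.713309)² = 4.070477.
λ_+ = σ² (1 + √c)² = 8 · (1 + 0.286691)² = 8 · (1.286691)² = 13.244592.

Rounded to 4 decimal places: λ_− ≈ 4.0705, λ_+ ≈ 13.2446.


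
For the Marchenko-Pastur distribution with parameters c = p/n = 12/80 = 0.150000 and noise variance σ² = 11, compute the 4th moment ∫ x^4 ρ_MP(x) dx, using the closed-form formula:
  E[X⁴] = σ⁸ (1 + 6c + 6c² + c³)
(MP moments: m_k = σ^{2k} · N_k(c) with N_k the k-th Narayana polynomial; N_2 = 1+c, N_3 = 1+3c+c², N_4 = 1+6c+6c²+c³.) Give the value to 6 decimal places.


E[X⁴] = σ⁸ (1 + 6c + 6c² + c³) (fourth MP moment). With σ² = 11 (so σ⁸ = 14641) and c = 12/80 = 0.150000: E[X⁴] = 14641 · (1 + 6·0.150000 + 6·(0.150000)² + (0.150000)³) = 14641 · 2.038375.

So E[X^4] = 29843.848375.


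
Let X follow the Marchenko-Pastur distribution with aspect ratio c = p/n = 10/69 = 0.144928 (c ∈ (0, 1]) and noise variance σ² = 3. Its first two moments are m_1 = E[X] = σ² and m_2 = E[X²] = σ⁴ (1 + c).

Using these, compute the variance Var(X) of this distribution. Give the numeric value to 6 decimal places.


m_1 = E[X] = σ² = 3, so m_1² = 9.
m_2 = E[X²] = σ⁴ (1 + c) = 9 · (1 + 0.144928) = 9 · 1.144928 = 10.304348.
(Note m_2 − m_1² simplifies to c · σ⁴ = 0.144928 · 9.)

Var(X) = m_2 − m_1² = 10.304348 − 9 = 1.304348.


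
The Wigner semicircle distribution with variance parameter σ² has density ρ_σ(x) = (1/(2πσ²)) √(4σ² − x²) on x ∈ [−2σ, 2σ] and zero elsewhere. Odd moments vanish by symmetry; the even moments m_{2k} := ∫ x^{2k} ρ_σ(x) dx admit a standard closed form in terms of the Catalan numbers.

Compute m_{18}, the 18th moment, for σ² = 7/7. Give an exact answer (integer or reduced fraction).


By the scaled semicircle moment identity, m_{2k} = σ^{2k} · C_k with k = 9.
C_9 = (1/(k+1)) · C(2k, k) = (1/10) · C(18, 9) = (1/10) · 48620 = 4862.
σ^{2k} = (σ²)^k = (7/7)^9 = 1.

Therefore m_{18} = σ^{18} · C_9 = 1 · 4862 = 4862.


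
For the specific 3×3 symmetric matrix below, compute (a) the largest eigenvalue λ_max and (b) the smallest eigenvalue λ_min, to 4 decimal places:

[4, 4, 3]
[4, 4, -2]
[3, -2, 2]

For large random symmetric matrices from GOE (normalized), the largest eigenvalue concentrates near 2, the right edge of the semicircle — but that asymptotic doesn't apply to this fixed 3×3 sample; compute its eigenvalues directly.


Since M is real symmetric, all three eigenvalues are real; they are the roots of det(λI − M) = λ³ − (tr M) λ² + s λ − det M, where s is the sum of the principal 2×2 minors.
tr M = 4 + 4 + 2 = 10.
s = (4·4 − 4²) + (4·2 − 3²) + (4·2 − (-2)²) = 0 + (-1) + 4 = 3.
det M (expand along row 1) = 4·4 − 4·14 + 3·(-20) = -100.
Characteristic polynomial: λ³ − 10λ² + 3λ + 100 = 0.
Substitute λ = y + (tr M)/3 = y + 3.333333 to remove the quadratic term: y³ + p·y + q = 0 with p = s − (tr M)²/3 = -30.333333 and q = −2(tr M)³/27 + (tr M)·s/3 − det M = 35.925926.
Three real roots ⇒ use the trigonometric (Viète) form: r = 2√(−p/3) = 6.359595, φ = arccos(3q/(p·r)) = arccos(-0.558701) = 2.163615 rad.
y_k = r·cos(φ/3 − 2πk/3) for k = 0, 1, 2 gives y = 4.776123, 1.248534, -6.024656.
λ_k = y_k + 3.333333 gives λ = 8.1095, 4.5819, -2.6913 (check: the sum is 10.0000 = tr M).

Hence λ_max = 8.1095 and λ_min = -2.6913.


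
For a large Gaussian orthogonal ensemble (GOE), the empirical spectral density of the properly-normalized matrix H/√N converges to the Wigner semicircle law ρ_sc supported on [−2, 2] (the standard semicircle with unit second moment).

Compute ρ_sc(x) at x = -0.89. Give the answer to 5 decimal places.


ρ_sc(x) = (1/(2π)) √(4 − x²). With x = -0.89:
  4 − x² = 4 − (-0.89)² = 4 − 0.792100 = 3.207900.
  √(4 − x²) = 1.791061.
  1/(2π) = 0.159155.
  ρ_sc(-0.89) = 0.159155 · 1.791061 = 0.285056.

Rounded to 5 decimal places: ρ_sc(-0.89) ≈ 0.28506.


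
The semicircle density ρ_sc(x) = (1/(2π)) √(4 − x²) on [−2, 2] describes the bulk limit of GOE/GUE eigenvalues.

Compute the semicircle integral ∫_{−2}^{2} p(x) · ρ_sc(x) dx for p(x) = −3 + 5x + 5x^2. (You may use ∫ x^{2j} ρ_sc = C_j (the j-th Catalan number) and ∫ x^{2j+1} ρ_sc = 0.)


Write p(x) = Σ a_i x^i, split into monomials and integrate each against ρ_sc separately.
Using ∫ x^{2j} ρ_sc = C_j = (1/(j+1)) C(2j, j) (Catalan numbers) and ∫ x^{2j+1} ρ_sc = 0 (odd monomials vanish by symmetry):
  i = 0 (even): a_0 · C_{0} = -3 · 1 = -3
  i = 1 (odd): ∫ x^1 ρ_sc = 0 (vanishes)
  i = 2 (even): a_2 · C_{1} = 5 · 1 = 5

Summing the contributions: ∫_{−2}^{2} p(x) ρ_sc(x) dx = (-3) + 5 = 2.


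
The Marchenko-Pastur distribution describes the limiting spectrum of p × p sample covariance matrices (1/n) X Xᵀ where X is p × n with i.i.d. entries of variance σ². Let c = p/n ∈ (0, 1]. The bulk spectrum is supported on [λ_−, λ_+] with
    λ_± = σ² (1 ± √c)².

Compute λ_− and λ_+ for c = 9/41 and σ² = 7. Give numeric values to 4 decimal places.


c = 9/41 = 0.219512; √c = 0.468521.
λ_− = σ² (1 − √c)² = 7 · (1 − 0.468521)² = 7 · (0.531479)² = 1.977287.
λ_+ = σ² (1 + √c)² = 7 · (1 + 0.468521)² = 7 · (1.468521)² = 15.095883.

Rounded to 4 decimal places: λ_− ≈ 1.9773, λ_+ ≈ 15.0959.


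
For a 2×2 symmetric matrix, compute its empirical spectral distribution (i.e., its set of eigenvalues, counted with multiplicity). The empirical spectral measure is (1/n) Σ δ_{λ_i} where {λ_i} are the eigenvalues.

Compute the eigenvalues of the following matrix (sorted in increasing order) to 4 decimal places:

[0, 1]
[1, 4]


Since M is real symmetric, both eigenvalues are real; they are the roots of det(λI − M) = λ² − (tr M) λ + det M.
tr M = 0 + 4 = 4.
det M = 0·4 − 1² = 0 − 1 = -1.
Characteristic polynomial: λ² − 4λ − 1 = 0.
Discriminant Δ = (tr M)² − 4·det M = 16 − (-4) = 20; √Δ = 4.472136.
λ = (tr M ± √Δ)/2 = (4 ± 4.472136)/2, giving (tr M − √Δ)/2 = -0.2361 and (tr M + √Δ)/2 = 4.2361.

Eigenvalues sorted in increasing order: [-0.2361, 4.2361].


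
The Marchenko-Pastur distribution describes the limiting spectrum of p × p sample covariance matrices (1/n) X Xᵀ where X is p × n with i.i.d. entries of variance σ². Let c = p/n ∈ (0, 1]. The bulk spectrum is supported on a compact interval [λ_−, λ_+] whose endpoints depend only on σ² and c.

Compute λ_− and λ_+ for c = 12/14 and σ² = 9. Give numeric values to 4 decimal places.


c = 12/14 = 0.857143; √c = 0.925820.
λ_− = σ² (1 − √c)² = 9 · (1 − 0.925820)² = 9 · (0.074180)² = 0.049524.
λ_+ = σ² (1 + √c)² = 9 · (1 + 0.925820)² = 9 · (1.925820)² = 33.379048.

Rounded to 4 decimal places: λ_− ≈ 0.0495, λ_+ ≈ 33.3790.


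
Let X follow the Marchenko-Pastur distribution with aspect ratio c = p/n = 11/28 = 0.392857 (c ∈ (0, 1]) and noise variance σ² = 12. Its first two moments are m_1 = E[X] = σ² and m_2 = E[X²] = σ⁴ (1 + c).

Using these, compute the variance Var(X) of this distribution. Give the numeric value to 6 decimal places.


m_1 = E[X] = σ² = 12, so m_1² = 144.
m_2 = E[X²] = σ⁴ (1 + c) = 144 · (1 + 0.392857) = 144 · 1.392857 = 200.571429.
(Note m_2 − m_1² simplifies to c · σ⁴ = 0.392857 · 144.)

Var(X) = m_2 − m_1² = 200.571429 − 144 = 56.571429.


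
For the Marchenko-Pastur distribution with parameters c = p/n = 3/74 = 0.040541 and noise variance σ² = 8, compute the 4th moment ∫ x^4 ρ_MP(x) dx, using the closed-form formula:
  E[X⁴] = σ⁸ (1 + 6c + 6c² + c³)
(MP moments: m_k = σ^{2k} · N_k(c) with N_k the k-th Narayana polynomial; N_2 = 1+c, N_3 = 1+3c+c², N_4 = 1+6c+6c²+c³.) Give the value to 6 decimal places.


E[X⁴] = σ⁸ (1 + 6c + 6c² + c³) (fourth MP moment). With σ² = 8 (so σ⁸ = 4096) and c = 3/74 = 0.040541: E[X⁴] = 4096 · (1 + 6·0.040541 + 6·(0.040541)² + (0.040541)³) = 4096 · 1.253171.

So E[X^4] = 5132.988767.


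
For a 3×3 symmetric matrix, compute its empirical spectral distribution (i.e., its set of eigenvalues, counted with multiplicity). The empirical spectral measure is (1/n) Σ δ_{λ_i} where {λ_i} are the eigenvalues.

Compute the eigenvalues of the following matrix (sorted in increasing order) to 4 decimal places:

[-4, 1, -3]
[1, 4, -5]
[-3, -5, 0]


Since M is real symmetric, all three eigenvalues are real; they are the roots of det(λI − M) = λ³ − (tr M) λ² + s λ − det M, where s is the sum of the principal 2×2 minors.
tr M = -4 + 4 + 0 = 0.
s = ((-4)·4 − 1²) + ((-4)·0 − (-3)²) + (4·0 − (-5)²) = -17 + (-9) + (-25) = -51.
det M (expand along row 1) = (-4)·(-25) − 1·(-15) + (-3)·7 = 94.
Characteristic polynomial: λ³ − 51λ − 94 = 0.
Substitute λ = y + (tr M)/3 = y + 0.000000 to remove the quadratic term: y³ + p·y + q = 0 with p = s − (tr M)²/3 = -51.000000 and q = −2(tr M)³/27 + (tr M)·s/3 − det M = -94.000000.
Three real roots ⇒ use the trigonometric (Viète) form: r = 2√(−p/3) = 8.246211, φ = arccos(3q/(p·r)) = arccos(0.670540) = 0.835860 rad.
y_k = r·cos(φ/3 − 2πk/3) for k = 0, 1, 2 gives y = 7.928203, -2.000000, -5.928203.
λ_k = y_k + 0.000000 gives λ = 7.9282, -2.0000, -5.9282 (check: the sum is 0.0000 = tr M).

Eigenvalues sorted in increasing order: [-5.9282, -2.0000, 7.9282].


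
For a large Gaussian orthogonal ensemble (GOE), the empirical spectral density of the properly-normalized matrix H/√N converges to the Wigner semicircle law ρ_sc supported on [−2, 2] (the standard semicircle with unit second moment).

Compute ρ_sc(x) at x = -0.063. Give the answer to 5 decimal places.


ρ_sc(x) = (1/(2π)) √(4 − x²). With x = -0.063:
  4 − x² = 4 − (-0.063)² = 4 − 0.003969 = 3.996031.
  √(4 − x²) = 1.999008.
  1/(2π) = 0.159155.
  ρ_sc(-0.063) = 0.159155 · 1.999008 = 0.318152.

Rounded to 5 decimal places: ρ_sc(-0.063) ≈ 0.31815.


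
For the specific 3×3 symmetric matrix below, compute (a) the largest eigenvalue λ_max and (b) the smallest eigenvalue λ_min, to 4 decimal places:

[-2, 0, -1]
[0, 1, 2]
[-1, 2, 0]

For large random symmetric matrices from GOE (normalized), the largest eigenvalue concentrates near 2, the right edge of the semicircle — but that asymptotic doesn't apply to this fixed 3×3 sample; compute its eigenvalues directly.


Since M is real symmetric, all three eigenvalues are real; they are the roots of det(λI − M) = λ³ − (tr M) λ² + s λ − det M, where s is the sum of the principal 2×2 minors.
tr M = -2 + 1 + 0 = -1.
s = ((-2)·1 − 0²) + ((-2)·0 − (-1)²) + (1·0 − 2²) = -2 + (-1) + (-4) = -7.
det M (expand along row 1) = (-2)·(-4) − 0·2 + (-1)·1 = 7.
Characteristic polynomial: λ³ + λ² − 7λ − 7 = 0.
Substitute λ = y + (tr M)/3 = y − 0.333333 to remove the quadratic term: y³ + p·y + q = 0 with p = s − (tr M)²/3 = -7.333333 and q = −2(tr M)³/27 + (tr M)·s/3 − det M = -4.592593.
Three real roots ⇒ use the trigonometric (Viète) form: r = 2√(−p/3) = 3.126944, φ = arccos(3q/(p·r)) = arccos(0.600838) = 0.926247 rad.
y_k = r·cos(φ/3 − 2πk/3) for k = 0, 1, 2 gives y = 2.979085, -0.666667, -2.312418.
λ_k = y_k − 0.333333 gives λ = 2.6458, -1.0000, -2.6458 (check: the sum is -1.0000 = tr M).

Hence λ_max = 2.6458 and λ_min = -2.6458.


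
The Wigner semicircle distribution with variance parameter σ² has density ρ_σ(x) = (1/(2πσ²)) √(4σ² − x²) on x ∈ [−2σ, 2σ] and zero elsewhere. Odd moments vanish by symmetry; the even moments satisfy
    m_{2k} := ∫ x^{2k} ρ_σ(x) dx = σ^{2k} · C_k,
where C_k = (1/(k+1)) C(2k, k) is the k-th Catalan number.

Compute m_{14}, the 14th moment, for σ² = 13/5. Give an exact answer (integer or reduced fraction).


By the scaled semicircle moment identity, m_{2k} = σ^{2k} · C_k with k = 7.
C_7 = (1/(k+1)) · C(2k, k) = (1/8) · C(14, 7) = (1/8) · 3432 = 429.
σ^{2k} = (σ²)^k = (13/5)^7 = 62748517/78125.

Therefore m_{14} = σ^{14} · C_7 = (62748517/78125) · 429 = 26919113793/78125.


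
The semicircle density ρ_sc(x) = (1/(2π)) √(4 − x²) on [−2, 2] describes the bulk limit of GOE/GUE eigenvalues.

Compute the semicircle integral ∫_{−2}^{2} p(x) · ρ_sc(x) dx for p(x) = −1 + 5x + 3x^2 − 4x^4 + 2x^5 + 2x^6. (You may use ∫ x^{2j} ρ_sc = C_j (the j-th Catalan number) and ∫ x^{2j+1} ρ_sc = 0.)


Write p(x) = Σ a_i x^i, split into monomials and integrate each against ρ_sc separately.
Using ∫ x^{2j} ρ_sc = C_j = (1/(j+1)) C(2j, j) (Catalan numbers) and ∫ x^{2j+1} ρ_sc = 0 (odd monomials vanish by symmetry):
  i = 0 (even): a_0 · C_{0} = -1 · 1 = -1
  i = 1 (odd): ∫ x^1 ρ_sc = 0 (vanishes)
  i = 2 (even): a_2 · C_{1} = 3 · 1 = 3
  i = 4 (even): a_4 · C_{2} = -4 · 2 = -8
  i = 5 (odd): ∫ x^5 ρ_sc = 0 (vanishes)
  i = 6 (even): a_6 · C_{3} = 2 · 5 = 10

Summing the contributions: ∫_{−2}^{2} p(x) ρ_sc(x) dx = (-1) + 3 + (-8) + 10 = 4.


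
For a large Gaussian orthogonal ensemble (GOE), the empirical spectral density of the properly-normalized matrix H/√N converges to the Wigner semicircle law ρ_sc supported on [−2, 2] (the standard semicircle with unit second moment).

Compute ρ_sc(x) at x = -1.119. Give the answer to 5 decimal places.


ρ_sc(x) = (1/(2π)) √(4 − x²). With x = -1.119:
  4 − x² = 4 − (-1.119)² = 4 − 1.252161 = 2.747839.
  √(4 − x²) = 1.657661.
  1/(2π) = 0.159155.
  ρ_sc(-1.119) = 0.159155 · 1.657661 = 0.263825.

Rounded to 5 decimal places: ρ_sc(-1.119) ≈ 0.26382.


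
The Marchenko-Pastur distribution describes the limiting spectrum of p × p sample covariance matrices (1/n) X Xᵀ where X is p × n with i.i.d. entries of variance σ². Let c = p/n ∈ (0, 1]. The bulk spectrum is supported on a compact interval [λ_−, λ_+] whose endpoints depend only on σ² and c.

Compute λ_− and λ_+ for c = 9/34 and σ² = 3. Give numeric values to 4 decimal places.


c = 9/34 = 0.264706; √c = 0.514496.
λ_− = σ² (1 − √c)² = 3 · (1 − 0.514496)² = 3 · (0.485504)² = 0.707143.
λ_+ = σ² (1 + √c)² = 3 · (1 + 0.514496)² = 3 · (1.514496)² = 6.881092.

Rounded to 4 decimal places: λ_− ≈ 0.7071, λ_+ ≈ 6.8811.


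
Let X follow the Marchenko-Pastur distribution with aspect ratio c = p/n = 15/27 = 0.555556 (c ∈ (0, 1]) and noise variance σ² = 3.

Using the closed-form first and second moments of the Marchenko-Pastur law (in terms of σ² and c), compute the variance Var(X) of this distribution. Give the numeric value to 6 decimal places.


Recall the MP moments m_1 = E[X] = σ² and m_2 = E[X²] = σ⁴ (1 + c).
m_1 = E[X] = σ² = 3, so m_1² = 9.
m_2 = E[X²] = σ⁴ (1 + c) = 9 · (1 + 0.555556) = 9 · 1.555556 = 14.000000.
(Note m_2 − m_1² simplifies to c · σ⁴ = 0.555556 · 9.)

Var(X) = m_2 − m_1² = 14.000000 − 9 = 5.000000.


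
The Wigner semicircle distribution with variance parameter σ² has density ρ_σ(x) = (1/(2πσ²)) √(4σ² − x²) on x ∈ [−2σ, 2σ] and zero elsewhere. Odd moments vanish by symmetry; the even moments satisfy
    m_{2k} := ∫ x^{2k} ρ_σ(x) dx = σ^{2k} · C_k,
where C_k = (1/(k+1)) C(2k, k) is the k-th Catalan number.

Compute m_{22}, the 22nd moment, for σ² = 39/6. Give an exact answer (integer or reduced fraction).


By the scaled semicircle moment identity, m_{2k} = σ^{2k} · C_k with k = 11.
C_11 = (1/(k+1)) · C(2k, k) = (1/12) · C(22, 11) = (1/12) · 705432 = 58786.
σ^{2k} = (σ²)^k = (39/6)^11 = 1792160394037/2048.

Therefore m_{22} = σ^{22} · C_11 = (1792160394037/2048) · 58786 = 52676970461929541/1024.


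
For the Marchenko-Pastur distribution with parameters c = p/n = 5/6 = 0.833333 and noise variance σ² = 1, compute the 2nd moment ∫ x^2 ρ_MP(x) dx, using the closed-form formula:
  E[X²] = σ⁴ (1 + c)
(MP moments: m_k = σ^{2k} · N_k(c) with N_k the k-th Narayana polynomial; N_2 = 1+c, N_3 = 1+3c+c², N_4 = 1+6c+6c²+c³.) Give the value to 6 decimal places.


E[X²] = σ⁴ (1 + c) (second MP moment). With σ² = 1 (so σ⁴ = 1) and c = 5/6 = 0.833333: E[X²] = 1 · (1 + 0.833333) = 1 · 1.833333.

So E[X^2] = 1.833333.


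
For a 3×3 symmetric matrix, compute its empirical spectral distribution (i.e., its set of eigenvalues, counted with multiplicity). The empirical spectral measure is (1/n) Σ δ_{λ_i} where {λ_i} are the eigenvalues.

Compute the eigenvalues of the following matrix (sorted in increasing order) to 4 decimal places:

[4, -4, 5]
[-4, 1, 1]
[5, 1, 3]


Since M is real symmetric, all three eigenvalues are real; they are the roots of det(λI − M) = λ³ − (tr M) λ² + s λ − det M, where s is the sum of the principal 2×2 minors.
tr M = 4 + 1 + 3 = 8.
s = (4·1 − (-4)²) + (4·3 − 5²) + (1·3 − 1²) = -12 + (-13) + 2 = -23.
det M (expand along row 1) = 4·2 − (-4)·(-17) + 5·(-9) = -105.
Characteristic polynomial: λ³ − 8λ² − 23λ + 105 = 0.
Substitute λ = y + (tr M)/3 = y + 2.666667 to remove the quadratic term: y³ + p·y + q = 0 with p = s − (tr M)²/3 = -44.333333 and q = −2(tr M)³/27 + (tr M)·s/3 − det M = 5.740741.
Three real roots ⇒ use the trigonometric (Viète) form: r = 2√(−p/3) = 7.688375, φ = arccos(3q/(p·r)) = arccos(-0.050527) = 1.621345 rad.
y_k = r·cos(φ/3 − 2πk/3) for k = 0, 1, 2 gives y = 6.592613, 0.129539, -6.722153.
λ_k = y_k + 2.666667 gives λ = 9.2593, 2.7962, -4.0555 (check: the sum is 8.0000 = tr M).

Eigenvalues sorted in increasing order: [-4.0555, 2.7962, 9.2593].


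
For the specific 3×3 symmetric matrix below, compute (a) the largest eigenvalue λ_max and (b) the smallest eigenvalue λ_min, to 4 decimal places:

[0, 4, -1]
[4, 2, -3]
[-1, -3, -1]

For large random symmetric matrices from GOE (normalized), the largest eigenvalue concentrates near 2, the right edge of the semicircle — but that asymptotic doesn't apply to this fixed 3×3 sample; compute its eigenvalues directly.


Since M is real symmetric, all three eigenvalues are real; they are the roots of det(λI − M) = λ³ − (tr M) λ² + s λ − det M, where s is the sum of the principal 2×2 minors.
tr M = 0 + 2 + (-1) = 1.
s = (0·2 − 4²) + (0·(-1) − (-1)²) + (2·(-1) − (-3)²) = -16 + (-1) + (-11) = -28.
det M (expand along row 1) = 0·(-11) − 4·(-7) + (-1)·(-10) = 38.
Characteristic polynomial: λ³ − λ² − 28λ − 38 = 0.
Substitute λ = y + (tr M)/3 = y + 0.333333 to remove the quadratic term: y³ + p·y + q = 0 with p = s − (tr M)²/3 = -28.333333 and q = −2(tr M)³/27 + (tr M)·s/3 − det M = -47.407407.
Three real roots ⇒ use the trigonometric (Viète) form: r = 2√(−p/3) = 6.146363, φ = arccos(3q/(p·r)) = arccos(0.816679) = 0.615163 rad.
y_k = r·cos(φ/3 − 2πk/3) for k = 0, 1, 2 gives y = 6.017596, -1.924946, -4.092650.
λ_k = y_k + 0.333333 gives λ = 6.3509, -1.5916, -3.7593 (check: the sum is 1.0000 = tr M).

Hence λ_max = 6.3509 and λ_min = -3.7593.


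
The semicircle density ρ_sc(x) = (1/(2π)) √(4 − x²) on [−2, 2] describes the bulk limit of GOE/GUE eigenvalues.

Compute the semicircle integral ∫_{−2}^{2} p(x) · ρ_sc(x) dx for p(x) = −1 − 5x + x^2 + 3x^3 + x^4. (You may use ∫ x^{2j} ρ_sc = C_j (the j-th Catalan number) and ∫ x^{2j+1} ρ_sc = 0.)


Write p(x) = Σ a_i x^i, split into monomials and integrate each against ρ_sc separately.
Using ∫ x^{2j} ρ_sc = C_j = (1/(j+1)) C(2j, j) (Catalan numbers) and ∫ x^{2j+1} ρ_sc = 0 (odd monomials vanish by symmetry):
  i = 0 (even): a_0 · C_{0} = -1 · 1 = -1
  i = 1 (odd): ∫ x^1 ρ_sc = 0 (vanishes)
  i = 2 (even): a_2 · C_{1} = 1 · 1 = 1
  i = 3 (odd): ∫ x^3 ρ_sc = 0 (vanishes)
  i = 4 (even): a_4 · C_{2} = 1 · 2 = 2

Summing the contributions: ∫_{−2}^{2} p(x) ρ_sc(x) dx = (-1) + 1 + 2 = 2.


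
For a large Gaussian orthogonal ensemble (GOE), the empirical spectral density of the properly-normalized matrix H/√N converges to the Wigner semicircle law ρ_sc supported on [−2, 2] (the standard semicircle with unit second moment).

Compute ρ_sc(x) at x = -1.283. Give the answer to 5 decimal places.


ρ_sc(x) = (1/(2π)) √(4 − x²). With x = -1.283:
  4 − x² = 4 − (-1.283)² = 4 − 1.646089 = 2.353911.
  √(4 − x²) = 1.534246.
  1/(2π) = 0.159155.
  ρ_sc(-1.283) = 0.159155 · 1.534246 = 0.244183.

Rounded to 5 decimal places: ρ_sc(-1.283) ≈ 0.24418.


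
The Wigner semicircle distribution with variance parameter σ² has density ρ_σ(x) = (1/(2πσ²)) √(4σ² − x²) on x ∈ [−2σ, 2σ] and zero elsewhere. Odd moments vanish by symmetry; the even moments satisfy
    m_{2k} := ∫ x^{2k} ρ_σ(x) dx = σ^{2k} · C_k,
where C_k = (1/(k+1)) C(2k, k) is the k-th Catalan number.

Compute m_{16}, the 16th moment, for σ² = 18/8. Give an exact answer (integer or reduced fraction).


By the scaled semicircle moment identity, m_{2k} = σ^{2k} · C_k with k = 8.
C_8 = (1/(k+1)) · C(2k, k) = (1/9) · C(16, 8) = (1/9) · 12870 = 1430.
σ^{2k} = (σ²)^k = (18/8)^8 = 43046721/65536.

Therefore m_{16} = σ^{16} · C_8 = (43046721/65536) · 1430 = 30778405515/32768.


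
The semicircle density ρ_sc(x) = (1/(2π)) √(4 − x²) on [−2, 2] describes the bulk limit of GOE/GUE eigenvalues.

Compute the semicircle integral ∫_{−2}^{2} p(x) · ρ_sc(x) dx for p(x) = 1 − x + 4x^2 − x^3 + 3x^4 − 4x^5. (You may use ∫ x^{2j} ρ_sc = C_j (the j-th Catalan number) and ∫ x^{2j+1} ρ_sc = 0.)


Write p(x) = Σ a_i x^i, split into monomials and integrate each against ρ_sc separately.
Using ∫ x^{2j} ρ_sc = C_j = (1/(j+1)) C(2j, j) (Catalan numbers) and ∫ x^{2j+1} ρ_sc = 0 (odd monomials vanish by symmetry):
  i = 0 (even): a_0 · C_{0} = 1 · 1 = 1
  i = 1 (odd): ∫ x^1 ρ_sc = 0 (vanishes)
  i = 2 (even): a_2 · C_{1} = 4 · 1 = 4
  i = 3 (odd): ∫ x^3 ρ_sc = 0 (vanishes)
  i = 4 (even): a_4 · C_{2} = 3 · 2 = 6
  i = 5 (odd): ∫ x^5 ρ_sc = 0 (vanishes)

Summing the contributions: ∫_{−2}^{2} p(x) ρ_sc(x) dx = 1 + 4 + 6 = 11.


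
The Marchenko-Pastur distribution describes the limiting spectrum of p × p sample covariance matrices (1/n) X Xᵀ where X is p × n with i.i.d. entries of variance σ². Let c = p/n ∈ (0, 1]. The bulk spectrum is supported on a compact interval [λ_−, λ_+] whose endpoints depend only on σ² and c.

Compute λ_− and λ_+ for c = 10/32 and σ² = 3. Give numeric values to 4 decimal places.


c = 10/32 = 0.312500; √c = 0.559017.
λ_− = σ² (1 − √c)² = 3 · (1 − 0.559017)² = 3 · (0.440983)² = 0.583398.
λ_+ = σ² (1 + √c)² = 3 · (1 + 0.559017)² = 3 · (1.559017)² = 7.291602.

Rounded to 4 decimal places: λ_− ≈ 0.5834, λ_+ ≈ 7.2916.


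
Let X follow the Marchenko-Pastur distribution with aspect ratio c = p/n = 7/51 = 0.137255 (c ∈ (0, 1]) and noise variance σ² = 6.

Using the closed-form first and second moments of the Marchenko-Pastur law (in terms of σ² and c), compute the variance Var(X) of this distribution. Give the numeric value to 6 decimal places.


Recall the MP moments m_1 = E[X] = σ² and m_2 = E[X²] = σ⁴ (1 + c).
m_1 = E[X] = σ² = 6, so m_1² = 36.
m_2 = E[X²] = σ⁴ (1 + c) = 36 · (1 + 0.137255) = 36 · 1.137255 = 40.941176.
(Note m_2 − m_1² simplifies to c · σ⁴ = 0.137255 · 36.)

Var(X) = m_2 − m_1² = 40.941176 − 36 = 4.941176.


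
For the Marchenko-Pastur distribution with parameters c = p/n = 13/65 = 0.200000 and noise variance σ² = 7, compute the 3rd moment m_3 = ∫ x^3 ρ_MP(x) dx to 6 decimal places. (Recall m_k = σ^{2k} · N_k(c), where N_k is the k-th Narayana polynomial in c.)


E[X³] = σ⁶ (1 + 3c + c²) (third MP moment). With σ² = 7 (so σ⁶ = 343) and c = 13/65 = 0.200000: E[X³] = 343 · (1 + 3·0.200000 + (0.200000)²) = 343 · 1.640000.

So E[X^3] = 562.520000.


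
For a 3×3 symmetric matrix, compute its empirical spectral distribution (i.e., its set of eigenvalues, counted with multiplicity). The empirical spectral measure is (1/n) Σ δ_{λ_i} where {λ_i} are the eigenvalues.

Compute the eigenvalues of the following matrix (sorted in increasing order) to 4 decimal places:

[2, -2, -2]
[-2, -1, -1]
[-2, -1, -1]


Since M is real symmetric, all three eigenvalues are real; they are the roots of det(λI − M) = λ³ − (tr M) λ² + s λ − det M, where s is the sum of the principal 2×2 minors.
tr M = 2 + (-1) + (-1) = 0.
s = (2·(-1) − (-2)²) + (2·(-1) − (-2)²) + ((-1)·(-1) − (-1)²) = -6 + (-6) + 0 = -12.
det M (expand along row 1) = 2·0 − (-2)·0 + (-2)·0 = 0.
Characteristic polynomial: λ³ − 12λ = 0.
Substitute λ = y + (tr M)/3 = y + 0.000000 to remove the quadratic term: y³ + p·y + q = 0 with p = s − (tr M)²/3 = -12.000000 and q = −2(tr M)³/27 + (tr M)·s/3 − det M = 0.000000.
Three real roots ⇒ use the trigonometric (Viète) form: r = 2√(−p/3) = 4.000000, φ = arccos(3q/(p·r)) = arccos(0.000000) = 1.570796 rad.
y_k = r·cos(φ/3 − 2πk/3) for k = 0, 1, 2 gives y = 3.464102, 0.000000, -3.464102.
λ_k = y_k + 0.000000 gives λ = 3.4641, 0.0000, -3.4641 (check: the sum is 0.0000 = tr M).

Eigenvalues sorted in increasing order: [-3.4641, 0.0000, 3.4641].


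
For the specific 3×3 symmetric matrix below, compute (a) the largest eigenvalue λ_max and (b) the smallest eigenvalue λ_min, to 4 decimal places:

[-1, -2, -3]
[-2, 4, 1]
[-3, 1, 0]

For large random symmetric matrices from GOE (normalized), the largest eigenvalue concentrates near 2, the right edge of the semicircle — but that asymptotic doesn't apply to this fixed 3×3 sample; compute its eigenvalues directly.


Since M is real symmetric, all three eigenvalues are real; they are the roots of det(λI − M) = λ³ − (tr M) λ² + s λ − det M, where s is the sum of the principal 2×2 minors.
tr M = -1 + 4 + 0 = 3.
s = ((-1)·4 − (-2)²) + ((-1)·0 − (-3)²) + (4·0 − 1²) = -8 + (-9) + (-1) = -18.
det M (expand along row 1) = (-1)·(-1) − (-2)·3 + (-3)·10 = -23.
Characteristic polynomial: λ³ − 3λ² − 18λ + 23 = 0.
Substitute λ = y + (tr M)/3 = y + 1.000000 to remove the quadratic term: y³ + p·y + q = 0 with p = s − (tr M)²/3 = -21.000000 and q = −2(tr M)³/27 + (tr M)·s/3 − det M = 3.000000.
Three real roots ⇒ use the trigonometric (Viète) form: r = 2√(−p/3) = 5.291503, φ = arccos(3q/(p·r)) = arccos(-0.080992) = 1.651878 rad.
y_k = r·cos(φ/3 − 2πk/3) for k = 0, 1, 2 gives y = 4.509404, 0.142996, -4.652400.
λ_k = y_k + 1.000000 gives λ = 5.5094, 1.1430, -3.6524 (check: the sum is 3.0000 = tr M).

Hence λ_max = 5.5094 and λ_min = -3.6524.


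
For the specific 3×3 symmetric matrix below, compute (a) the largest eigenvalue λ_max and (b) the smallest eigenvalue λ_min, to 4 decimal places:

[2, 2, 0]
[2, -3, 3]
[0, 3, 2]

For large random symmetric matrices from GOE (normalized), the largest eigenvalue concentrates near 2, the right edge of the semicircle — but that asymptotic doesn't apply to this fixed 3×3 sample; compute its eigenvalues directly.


Since M is real symmetric, all three eigenvalues are real; they are the roots of det(λI − M) = λ³ − (tr M) λ² + s λ − det M, where s is the sum of the principal 2×2 minors.
tr M = 2 + (-3) + 2 = 1.
s = (2·(-3) − 2²) + (2·2 − 0²) + ((-3)·2 − 3²) = -10 + 4 + (-15) = -21.
det M (expand along row 1) = 2·(-15) − 2·4 + 0·6 = -38.
Characteristic polynomial: λ³ − λ² − 21λ + 38 = 0.
Substitute λ = y + (tr M)/3 = y + 0.333333 to remove the quadratic term: y³ + p·y + q = 0 with p = s − (tr M)²/3 = -21.333333 and q = −2(tr M)³/27 + (tr M)·s/3 − det M = 30.925926.
Three real roots ⇒ use the trigonometric (Viète) form: r = 2√(−p/3) = 5.333333, φ = arccos(3q/(p·r)) = arccos(-0.815430) = 2.524267 rad.
y_k = r·cos(φ/3 − 2πk/3) for k = 0, 1, 2 gives y = 3.554149, 1.666667, -5.220816.
λ_k = y_k + 0.333333 gives λ = 3.8875, 2.0000, -4.8875 (check: the sum is 1.0000 = tr M).

Hence λ_max = 3.8875 and λ_min = -4.8875.


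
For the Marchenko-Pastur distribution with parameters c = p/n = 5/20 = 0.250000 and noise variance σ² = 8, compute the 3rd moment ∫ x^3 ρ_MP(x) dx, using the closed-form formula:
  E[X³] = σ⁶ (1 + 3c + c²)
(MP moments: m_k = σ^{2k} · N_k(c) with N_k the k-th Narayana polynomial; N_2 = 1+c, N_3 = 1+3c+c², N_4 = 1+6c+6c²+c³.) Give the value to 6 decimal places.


E[X³] = σ⁶ (1 + 3c + c²) (third MP moment). With σ² = 8 (so σ⁶ = 512) and c = 5/20 = 0.250000: E[X³] = 512 · (1 + 3·0.250000 + (0.250000)²) = 512 · 1.812500.

So E[X^3] = 928.000000.


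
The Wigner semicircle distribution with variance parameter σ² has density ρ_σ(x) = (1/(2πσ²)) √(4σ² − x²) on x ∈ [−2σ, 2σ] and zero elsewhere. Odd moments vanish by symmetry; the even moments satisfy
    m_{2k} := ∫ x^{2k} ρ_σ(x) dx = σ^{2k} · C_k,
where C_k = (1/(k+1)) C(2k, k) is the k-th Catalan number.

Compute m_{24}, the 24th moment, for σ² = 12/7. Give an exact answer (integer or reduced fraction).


By the scaled semicircle moment identity, m_{2k} = σ^{2k} · C_k with k = 12.
C_12 = (1/(k+1)) · C(2k, k) = (1/13) · C(24, 12) = (1/13) · 2704156 = 208012.
σ^{2k} = (σ²)^k = (12/7)^12 = 8916100448256/13841287201.

Therefore m_{24} = σ^{24} · C_12 = (8916100448256/13841287201) · 208012 = 264950840920375296/1977326743.
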